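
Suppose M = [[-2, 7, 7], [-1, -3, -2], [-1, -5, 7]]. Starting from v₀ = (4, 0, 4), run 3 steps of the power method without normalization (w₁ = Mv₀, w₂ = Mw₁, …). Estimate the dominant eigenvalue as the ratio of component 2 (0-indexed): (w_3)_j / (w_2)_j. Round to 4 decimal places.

w1 = Mv₀ = (20, -12, 24)
w2 = Mw1 = (44, -32, 208)
w3 = Mw2 = (1144, -364, 1572)
Ratio at component: 1572 / 208 = 7.5577

7.5577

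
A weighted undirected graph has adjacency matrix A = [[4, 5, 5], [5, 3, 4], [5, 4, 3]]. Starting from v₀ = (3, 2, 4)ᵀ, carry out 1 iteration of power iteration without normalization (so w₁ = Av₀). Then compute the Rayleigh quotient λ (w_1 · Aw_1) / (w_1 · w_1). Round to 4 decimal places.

w1 = Av₀ = (42, 37, 35)
Aw1 = (528, 461, 463)
w1·Aw1 = 42·528 + 37·461 + 35·463 = 55438; w1·w1 = 42·42 + 37·37 + 35·35 = 4358
λ ≈ 55438/4358 = 12.7210

12.7210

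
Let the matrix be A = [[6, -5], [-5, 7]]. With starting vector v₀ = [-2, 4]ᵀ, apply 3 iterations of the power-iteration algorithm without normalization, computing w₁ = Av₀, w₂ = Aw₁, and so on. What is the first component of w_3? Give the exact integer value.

-4422

w1 = Av₀ = (6·(-2) + (-5)·4; (-5)·(-2) + 7·4) = (-32, 38)
w2 = Aw1 = (6·(-32) + (-5)·38; (-5)·(-32) + 7·38) = (-382, 426)
w3 = Aw2 = (-4422, 4892)
The requested component of w3 is -4422.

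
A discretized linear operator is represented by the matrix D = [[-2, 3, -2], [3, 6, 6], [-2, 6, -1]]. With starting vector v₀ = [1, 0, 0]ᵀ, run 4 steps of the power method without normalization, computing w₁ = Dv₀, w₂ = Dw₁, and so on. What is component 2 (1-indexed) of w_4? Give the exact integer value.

576

w1 = Dv₀ = (-2, 3, -2)
w2 = Dw1 = (17, 0, 24)
w3 = Dw2 = (-82, 195, -58)
w4 = Dw3 = (865, 576, 1392)
The requested component of w4 is 576.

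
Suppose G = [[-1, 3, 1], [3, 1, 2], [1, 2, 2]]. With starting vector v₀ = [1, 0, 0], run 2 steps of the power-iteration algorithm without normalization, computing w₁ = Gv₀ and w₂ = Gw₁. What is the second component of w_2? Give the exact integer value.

2

w1 = Gv₀ = ((-1)·1 + 3·0 + 1·0; 3·1 + 1·0 + 2·0; 1·1 + 2·0 + 2·0) = (-1, 3, 1)
w2 = Gw1 = ((-1)·(-1) + 3·3 + 1·1; 3·(-1) + 1·3 + 2·1; 1·(-1) + 2·3 + 2·1) = (11, 2, 7)
The requested component of w2 is 2.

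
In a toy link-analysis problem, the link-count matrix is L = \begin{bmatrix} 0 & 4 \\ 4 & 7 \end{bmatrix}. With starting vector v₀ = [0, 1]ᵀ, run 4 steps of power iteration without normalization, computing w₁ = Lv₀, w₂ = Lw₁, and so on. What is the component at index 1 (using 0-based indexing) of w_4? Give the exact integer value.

w1 = Lv₀ = (4, 7)
w2 = Lw1 = (28, 65)
w3 = Lw2 = (260, 567)
w4 = Lw3 = (2268, 5009)
The requested component of w4 is 5009.

5009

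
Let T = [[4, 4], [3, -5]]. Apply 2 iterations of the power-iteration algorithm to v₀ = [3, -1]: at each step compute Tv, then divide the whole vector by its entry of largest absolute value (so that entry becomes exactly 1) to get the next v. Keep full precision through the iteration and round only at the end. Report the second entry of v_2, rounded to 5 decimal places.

-0.52273

Tv0 = (8.000000, 14.000000); divide by 14.000000 → v1 = (0.571429, 1.000000)
Tv1 = (6.285714, -3.285714); divide by 6.285714 → v2 = (1.000000, -0.522727)
Requested entry of v2: -46/88 = -0.52273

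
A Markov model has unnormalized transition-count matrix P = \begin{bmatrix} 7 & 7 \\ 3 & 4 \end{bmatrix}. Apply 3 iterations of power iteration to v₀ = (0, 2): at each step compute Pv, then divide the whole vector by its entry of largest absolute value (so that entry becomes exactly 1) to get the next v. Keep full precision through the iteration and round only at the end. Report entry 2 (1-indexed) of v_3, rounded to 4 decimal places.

Pv0 = (14.00000, 8.00000); divide by 14.00000 → v1 = (1.00000, 0.57143)
Pv1 = (11.00000, 5.28571); divide by 11.00000 → v2 = (1.00000, 0.48052)
Pv2 = (10.36364, 4.92208); divide by 10.36364 → v3 = (1.00000, 0.47494)
Requested entry of v3: 758/1596 = 0.4749

0.4749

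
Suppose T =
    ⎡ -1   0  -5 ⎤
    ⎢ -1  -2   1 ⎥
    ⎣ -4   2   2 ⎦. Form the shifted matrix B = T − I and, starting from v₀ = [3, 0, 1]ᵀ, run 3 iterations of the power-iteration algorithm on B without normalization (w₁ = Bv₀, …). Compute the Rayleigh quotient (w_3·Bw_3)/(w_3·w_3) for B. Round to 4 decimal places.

B = T − I has rows (-2, 0, -5); (-1, -3, 1); (-4, 2, 1)
w1 = Bv₀ = (-11, -2, -11)
w2 = Bw1 = (77, 6, 29)
w3 = Bw2 = (-299, -66, -267)
Bw3 = (1933, 230, 797)
w3·Bw3 = -805946; w3·w3 = 165046; μ ≈ -805946/165046 = -4.8832

μ ≈ -4.8832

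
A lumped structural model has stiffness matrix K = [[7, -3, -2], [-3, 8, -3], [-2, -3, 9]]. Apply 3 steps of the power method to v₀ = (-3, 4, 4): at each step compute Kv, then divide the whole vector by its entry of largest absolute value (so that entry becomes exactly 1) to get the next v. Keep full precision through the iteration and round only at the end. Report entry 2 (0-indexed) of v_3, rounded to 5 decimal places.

-0.56337

Kv0 = (-41.000000, 29.000000, 30.000000); divide by -41.000000 → v1 = (1.000000, -0.707317, -0.731707)
Kv1 = (10.585366, -6.463415, -6.463415); divide by 10.585366 → v2 = (1.000000, -0.610599, -0.610599)
Kv2 = (10.052995, -6.052995, -5.663594); divide by 10.052995 → v3 = (1.000000, -0.602109, -0.563374)
Requested entry of v3: 2458/-4363 = -0.56337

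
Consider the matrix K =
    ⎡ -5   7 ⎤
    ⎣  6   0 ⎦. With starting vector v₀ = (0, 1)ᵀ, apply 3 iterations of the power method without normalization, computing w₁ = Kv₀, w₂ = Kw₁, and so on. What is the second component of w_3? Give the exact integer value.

w1 = Kv₀ = (7, 0)
w2 = Kw1 = (-35, 42)
w3 = Kw2 = (469, -210)
The requested component of w3 is -210.

-210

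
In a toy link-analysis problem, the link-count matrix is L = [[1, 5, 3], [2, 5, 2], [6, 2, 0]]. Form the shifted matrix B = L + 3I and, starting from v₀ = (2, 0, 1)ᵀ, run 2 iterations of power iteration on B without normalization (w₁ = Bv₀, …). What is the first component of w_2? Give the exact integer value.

B = L + 3I has rows (4, 5, 3); (2, 8, 2); (6, 2, 3)
w1 = Bv₀ = (4·2 + 5·0 + 3·1; 2·2 + 8·0 + 2·1; 6·2 + 2·0 + 3·1) = (11, 6, 15)
w2 = Bw1 = (4·11 + 5·6 + 3·15; 2·11 + 8·6 + 2·15; 6·11 + 2·6 + 3·15) = (119, 100, 123)
Requested component of w2: 119

119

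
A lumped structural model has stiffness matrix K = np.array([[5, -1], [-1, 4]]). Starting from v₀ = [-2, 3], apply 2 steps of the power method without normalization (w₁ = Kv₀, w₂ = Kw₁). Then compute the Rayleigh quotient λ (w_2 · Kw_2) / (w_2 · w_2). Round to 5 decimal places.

w1 = Kv₀ = (5·(-2) + (-1)·3; (-1)·(-2) + 4·3) = (-13, 14)
w2 = Kw1 = (5·(-13) + (-1)·14; (-1)·(-13) + 4·14) = (-79, 69)
Kw2 = (-464, 355)
w2·Kw2 = (-79)·(-464) + 69·355 = 61151; w2·w2 = (-79)·(-79) + 69·69 = 11002
λ ≈ 61151/11002 = 5.55817

λ ≈ 5.55817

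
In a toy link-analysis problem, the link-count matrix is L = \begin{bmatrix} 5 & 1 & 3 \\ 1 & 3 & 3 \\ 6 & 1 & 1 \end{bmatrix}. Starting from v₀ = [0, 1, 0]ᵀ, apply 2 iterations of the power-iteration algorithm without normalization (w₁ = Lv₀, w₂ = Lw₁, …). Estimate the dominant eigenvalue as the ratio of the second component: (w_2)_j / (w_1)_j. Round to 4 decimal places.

λ ≈ 4.3333

w1 = Lv₀ = (5·0 + 1·1 + 3·0; 1·0 + 3·1 + 3·0; 6·0 + 1·1 + 1·0) = (1, 3, 1)
w2 = Lw1 = (5·1 + 1·3 + 3·1; 1·1 + 3·3 + 3·1; 6·1 + 1·3 + 1·1) = (11, 13, 10)
Ratio at component: 13 / 3 = 4.3333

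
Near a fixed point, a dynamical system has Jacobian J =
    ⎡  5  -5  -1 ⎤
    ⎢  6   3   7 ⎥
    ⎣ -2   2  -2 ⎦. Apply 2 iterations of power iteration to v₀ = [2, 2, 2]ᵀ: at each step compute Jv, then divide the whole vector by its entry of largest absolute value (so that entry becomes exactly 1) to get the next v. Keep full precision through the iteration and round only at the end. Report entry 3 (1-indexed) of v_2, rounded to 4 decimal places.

-0.4578

Jv0 = (-2.00000, 32.00000, -4.00000); divide by 32.00000 → v1 = (-0.06250, 1.00000, -0.12500)
Jv1 = (-5.18750, 1.75000, 2.37500); divide by -5.18750 → v2 = (1.00000, -0.33735, -0.45783)
Requested entry of v2: 76/-166 = -0.4578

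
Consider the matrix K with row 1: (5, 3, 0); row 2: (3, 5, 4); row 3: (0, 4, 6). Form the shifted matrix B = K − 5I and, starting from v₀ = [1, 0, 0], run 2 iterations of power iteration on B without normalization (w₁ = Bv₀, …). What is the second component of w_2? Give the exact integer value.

0

B = K − 5I has rows (0, 3, 0); (3, 0, 4); (0, 4, 1)
w1 = Bv₀ = (0·1 + 3·0 + 0·0; 3·1 + 0·0 + 4·0; 0·1 + 4·0 + 1·0) = (0, 3, 0)
w2 = Bw1 = (0·0 + 3·3 + 0·0; 3·0 + 0·3 + 4·0; 0·0 + 4·3 + 1·0) = (9, 0, 12)
Requested component of w2: 0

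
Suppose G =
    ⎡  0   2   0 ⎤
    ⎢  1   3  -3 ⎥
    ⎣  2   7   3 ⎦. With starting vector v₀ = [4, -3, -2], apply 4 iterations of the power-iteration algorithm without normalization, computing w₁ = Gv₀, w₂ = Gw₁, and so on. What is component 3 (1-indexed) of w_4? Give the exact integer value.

w1 = Gv₀ = (-6, 1, -19)
w2 = Gw1 = (2, 54, -62)
w3 = Gw2 = (108, 350, 196)
w4 = Gw3 = (700, 570, 3254)
The requested component of w4 is 3254.

3254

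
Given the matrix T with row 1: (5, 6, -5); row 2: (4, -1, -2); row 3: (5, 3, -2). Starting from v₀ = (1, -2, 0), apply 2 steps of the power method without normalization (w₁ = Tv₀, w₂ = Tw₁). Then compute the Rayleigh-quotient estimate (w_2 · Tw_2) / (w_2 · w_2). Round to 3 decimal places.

w1 = Tv₀ = (-7, 6, -1)
w2 = Tw1 = (6, -32, -15)
Tw2 = (-87, 86, -36)
w2·Tw2 = 6·(-87) + (-32)·86 + (-15)·(-36) = -2734; w2·w2 = 6·6 + (-32)·(-32) + (-15)·(-15) = 1285
λ ≈ -2734/1285 = -2.128

-2.128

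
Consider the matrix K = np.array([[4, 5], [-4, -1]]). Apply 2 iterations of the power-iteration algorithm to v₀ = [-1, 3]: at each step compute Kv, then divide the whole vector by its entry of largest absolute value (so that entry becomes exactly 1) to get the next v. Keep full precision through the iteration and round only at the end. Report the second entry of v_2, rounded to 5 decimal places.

-0.91837

Kv0 = (11.000000, 1.000000); divide by 11.000000 → v1 = (1.000000, 0.090909)
Kv1 = (4.454545, -4.090909); divide by 4.454545 → v2 = (1.000000, -0.918367)
Requested entry of v2: -45/49 = -0.91837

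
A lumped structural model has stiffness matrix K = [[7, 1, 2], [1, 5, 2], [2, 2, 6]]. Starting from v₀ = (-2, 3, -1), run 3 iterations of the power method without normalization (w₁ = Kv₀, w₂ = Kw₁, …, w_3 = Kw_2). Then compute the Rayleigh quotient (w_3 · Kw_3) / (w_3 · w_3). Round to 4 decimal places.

w1 = Kv₀ = (-13, 11, -4)
w2 = Kw1 = (-88, 34, -28)
w3 = Kw2 = (-638, 26, -276)
Kw3 = (-4992, -1060, -2880)
w3·Kw3 = (-638)·(-4992) + 26·(-1060) + (-276)·(-2880) = 3952216; w3·w3 = (-638)·(-638) + 26·26 + (-276)·(-276) = 483896
λ ≈ 3952216/483896 = 8.1675

8.1675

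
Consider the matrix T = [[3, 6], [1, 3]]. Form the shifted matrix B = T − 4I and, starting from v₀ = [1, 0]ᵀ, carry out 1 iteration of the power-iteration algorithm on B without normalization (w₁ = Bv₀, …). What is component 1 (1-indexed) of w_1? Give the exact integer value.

B = T − 4I has rows (-1, 6); (1, -1)
w1 = Bv₀ = ((-1)·1 + 6·0; 1·1 + (-1)·0) = (-1, 1)
Requested component of w1: -1

-1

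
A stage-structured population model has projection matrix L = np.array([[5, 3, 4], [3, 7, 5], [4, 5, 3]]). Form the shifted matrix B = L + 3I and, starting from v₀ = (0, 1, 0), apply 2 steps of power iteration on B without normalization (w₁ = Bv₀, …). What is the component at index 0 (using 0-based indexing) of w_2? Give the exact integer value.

B = L + 3I has rows (8, 3, 4); (3, 10, 5); (4, 5, 6)
w1 = Bv₀ = (8·0 + 3·1 + 4·0; 3·0 + 10·1 + 5·0; 4·0 + 5·1 + 6·0) = (3, 10, 5)
w2 = Bw1 = (8·3 + 3·10 + 4·5; 3·3 + 10·10 + 5·5; 4·3 + 5·10 + 6·5) = (74, 134, 92)
Requested component of w2: 74

74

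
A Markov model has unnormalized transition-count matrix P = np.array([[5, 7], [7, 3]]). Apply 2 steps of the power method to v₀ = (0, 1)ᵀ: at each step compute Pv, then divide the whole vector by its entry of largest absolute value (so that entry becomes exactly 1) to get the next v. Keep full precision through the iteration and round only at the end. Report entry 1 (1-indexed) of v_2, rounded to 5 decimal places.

Pv0 = (7.000000, 3.000000); divide by 7.000000 → v1 = (1.000000, 0.428571)
Pv1 = (8.000000, 8.285714); divide by 8.285714 → v2 = (0.965517, 1.000000)
Requested entry of v2: 56/58 = 0.96552

0.96552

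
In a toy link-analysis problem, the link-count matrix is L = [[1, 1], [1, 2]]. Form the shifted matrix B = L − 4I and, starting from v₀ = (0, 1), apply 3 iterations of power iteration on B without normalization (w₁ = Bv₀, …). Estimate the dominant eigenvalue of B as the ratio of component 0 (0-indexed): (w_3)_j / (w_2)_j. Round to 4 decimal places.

B = L − 4I has rows (-3, 1); (1, -2)
w1 = Bv₀ = ((-3)·0 + 1·1; 1·0 + (-2)·1) = (1, -2)
w2 = Bw1 = ((-3)·1 + 1·(-2); 1·1 + (-2)·(-2)) = (-5, 5)
w3 = Bw2 = (20, -15)
Ratio: 20/-5 = -4.0000

μ ≈ -4.0000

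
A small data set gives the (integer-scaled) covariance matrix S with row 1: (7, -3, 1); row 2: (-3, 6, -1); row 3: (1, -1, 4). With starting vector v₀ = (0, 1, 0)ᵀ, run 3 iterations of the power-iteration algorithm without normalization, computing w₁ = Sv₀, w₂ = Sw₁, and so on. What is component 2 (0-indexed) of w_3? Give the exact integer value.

w1 = Sv₀ = (7·0 + (-3)·1 + 1·0; (-3)·0 + 6·1 + (-1)·0; 1·0 + (-1)·1 + 4·0) = (-3, 6, -1)
w2 = Sw1 = (7·(-3) + (-3)·6 + 1·(-1); (-3)·(-3) + 6·6 + (-1)·(-1); 1·(-3) + (-1)·6 + 4·(-1)) = (-40, 46, -13)
w3 = Sw2 = (-431, 409, -138)
The requested component of w3 is -138.

-138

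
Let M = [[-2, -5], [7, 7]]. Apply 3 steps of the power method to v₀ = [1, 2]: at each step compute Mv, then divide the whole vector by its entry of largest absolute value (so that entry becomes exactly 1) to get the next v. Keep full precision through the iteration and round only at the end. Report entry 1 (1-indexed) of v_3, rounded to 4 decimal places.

Mv0 = (-12.00000, 21.00000); divide by 21.00000 → v1 = (-0.57143, 1.00000)
Mv1 = (-3.85714, 3.00000); divide by -3.85714 → v2 = (1.00000, -0.77778)
Mv2 = (1.88889, 1.55556); divide by 1.88889 → v3 = (1.00000, 0.82353)
Requested entry of v3: -153/-153 = 1.0000

1.0000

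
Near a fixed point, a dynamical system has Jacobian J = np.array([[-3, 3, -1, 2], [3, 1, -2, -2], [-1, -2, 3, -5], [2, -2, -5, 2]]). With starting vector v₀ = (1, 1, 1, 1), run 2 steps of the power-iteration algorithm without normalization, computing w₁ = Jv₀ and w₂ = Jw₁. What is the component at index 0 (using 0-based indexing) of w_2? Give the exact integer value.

w1 = Jv₀ = ((-3)·1 + 3·1 + (-1)·1 + 2·1; 3·1 + 1·1 + (-2)·1 + (-2)·1; (-1)·1 + (-2)·1 + 3·1 + (-5)·1; 2·1 + (-2)·1 + (-5)·1 + 2·1) = (1, 0, -5, -3)
w2 = Jw1 = ((-3)·1 + 3·0 + (-1)·(-5) + 2·(-3); 3·1 + 1·0 + (-2)·(-5) + (-2)·(-3); (-1)·1 + (-2)·0 + 3·(-5) + (-5)·(-3); 2·1 + (-2)·0 + (-5)·(-5) + 2·(-3)) = (-4, 19, -1, 21)
The requested component of w2 is -4.

-4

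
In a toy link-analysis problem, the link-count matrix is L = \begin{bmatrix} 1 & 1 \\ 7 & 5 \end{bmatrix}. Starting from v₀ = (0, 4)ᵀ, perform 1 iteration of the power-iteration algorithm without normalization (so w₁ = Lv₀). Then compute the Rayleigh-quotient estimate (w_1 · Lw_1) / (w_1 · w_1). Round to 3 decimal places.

w1 = Lv₀ = (1·0 + 1·4; 7·0 + 5·4) = (4, 20)
Lw1 = (24, 128)
w1·Lw1 = 4·24 + 20·128 = 2656; w1·w1 = 4·4 + 20·20 = 416
λ ≈ 2656/416 = 6.385

λ ≈ 6.385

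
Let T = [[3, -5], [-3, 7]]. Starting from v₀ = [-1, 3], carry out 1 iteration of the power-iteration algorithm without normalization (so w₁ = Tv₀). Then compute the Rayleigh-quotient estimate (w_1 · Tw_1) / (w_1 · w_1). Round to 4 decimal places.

λ ≈ 9.4000

w1 = Tv₀ = (-18, 24)
Tw1 = (-174, 222)
w1·Tw1 = (-18)·(-174) + 24·222 = 8460; w1·w1 = (-18)·(-18) + 24·24 = 900
λ ≈ 8460/900 = 9.4000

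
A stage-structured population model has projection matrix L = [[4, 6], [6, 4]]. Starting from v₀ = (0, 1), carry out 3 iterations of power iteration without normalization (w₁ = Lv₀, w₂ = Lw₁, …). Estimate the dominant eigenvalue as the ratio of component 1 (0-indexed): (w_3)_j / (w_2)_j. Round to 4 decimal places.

λ ≈ 9.5385

w1 = Lv₀ = (4·0 + 6·1; 6·0 + 4·1) = (6, 4)
w2 = Lw1 = (4·6 + 6·4; 6·6 + 4·4) = (48, 52)
w3 = Lw2 = (504, 496)
Ratio at component: 496 / 52 = 9.5385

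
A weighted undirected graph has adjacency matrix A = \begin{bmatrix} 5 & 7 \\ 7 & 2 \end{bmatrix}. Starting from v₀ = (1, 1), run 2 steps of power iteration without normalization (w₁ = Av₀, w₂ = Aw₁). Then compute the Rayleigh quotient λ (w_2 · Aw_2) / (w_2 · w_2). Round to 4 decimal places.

λ ≈ 10.6567

w1 = Av₀ = (12, 9)
w2 = Aw1 = (123, 102)
Aw2 = (1329, 1065)
w2·Aw2 = 123·1329 + 102·1065 = 272097; w2·w2 = 123·123 + 102·102 = 25533
λ ≈ 272097/25533 = 10.6567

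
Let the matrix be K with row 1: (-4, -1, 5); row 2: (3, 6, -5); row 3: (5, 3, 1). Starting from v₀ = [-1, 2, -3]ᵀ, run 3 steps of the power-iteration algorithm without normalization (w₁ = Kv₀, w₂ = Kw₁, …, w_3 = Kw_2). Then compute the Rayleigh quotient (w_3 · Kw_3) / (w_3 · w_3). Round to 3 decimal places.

2.188

w1 = Kv₀ = (-13, 24, -2)
w2 = Kw1 = (18, 115, 5)
w3 = Kw2 = (-162, 719, 440)
Kw3 = (2129, 1628, 1787)
w3·Kw3 = (-162)·2129 + 719·1628 + 440·1787 = 1611914; w3·w3 = (-162)·(-162) + 719·719 + 440·440 = 736805
λ ≈ 1611914/736805 = 2.188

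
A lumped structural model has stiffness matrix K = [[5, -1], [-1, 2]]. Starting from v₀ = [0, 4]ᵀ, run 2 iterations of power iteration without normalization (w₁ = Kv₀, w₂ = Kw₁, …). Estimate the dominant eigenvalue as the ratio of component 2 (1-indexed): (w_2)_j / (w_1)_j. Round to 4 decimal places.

w1 = Kv₀ = (5·0 + (-1)·4; (-1)·0 + 2·4) = (-4, 8)
w2 = Kw1 = (5·(-4) + (-1)·8; (-1)·(-4) + 2·8) = (-28, 20)
Ratio at component: 20 / 8 = 2.5000

2.5000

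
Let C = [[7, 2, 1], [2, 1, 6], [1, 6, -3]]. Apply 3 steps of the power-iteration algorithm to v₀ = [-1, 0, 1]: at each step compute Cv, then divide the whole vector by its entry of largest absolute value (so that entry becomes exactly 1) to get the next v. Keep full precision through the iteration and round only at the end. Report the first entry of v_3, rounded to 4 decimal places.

Cv0 = (-6.00000, 4.00000, -4.00000); divide by -6.00000 → v1 = (1.00000, -0.66667, 0.66667)
Cv1 = (6.33333, 5.33333, -5.00000); divide by 6.33333 → v2 = (1.00000, 0.84211, -0.78947)
Cv2 = (7.89474, -1.89474, 8.42105); divide by 8.42105 → v3 = (0.93750, -0.22500, 1.00000)
Requested entry of v3: -300/-320 = 0.9375

0.9375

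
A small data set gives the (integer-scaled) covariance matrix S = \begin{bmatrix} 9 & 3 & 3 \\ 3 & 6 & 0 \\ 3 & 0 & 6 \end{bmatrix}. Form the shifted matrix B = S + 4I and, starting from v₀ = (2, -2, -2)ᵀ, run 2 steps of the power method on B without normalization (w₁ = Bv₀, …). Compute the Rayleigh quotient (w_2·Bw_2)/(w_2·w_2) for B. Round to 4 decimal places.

μ ≈ 7.0000

B = S + 4I has rows (13, 3, 3); (3, 10, 0); (3, 0, 10)
w1 = Bv₀ = (13·2 + 3·(-2) + 3·(-2); 3·2 + 10·(-2) + 0·(-2); 3·2 + 0·(-2) + 10·(-2)) = (14, -14, -14)
w2 = Bw1 = (13·14 + 3·(-14) + 3·(-14); 3·14 + 10·(-14) + 0·(-14); 3·14 + 0·(-14) + 10·(-14)) = (98, -98, -98)
Bw2 = (686, -686, -686)
w2·Bw2 = 201684; w2·w2 = 28812; μ ≈ 201684/28812 = 7.0000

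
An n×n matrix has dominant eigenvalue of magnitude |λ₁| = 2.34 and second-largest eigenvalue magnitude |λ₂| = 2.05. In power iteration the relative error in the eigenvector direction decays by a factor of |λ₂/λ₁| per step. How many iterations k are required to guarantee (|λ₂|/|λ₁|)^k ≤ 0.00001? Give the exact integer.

88

|λ₂/λ₁| = 2.05/2.34 = 0.87607
Need k ≥ ln(0.00001) / ln(0.87607) = -11.5129 / -0.1323 ≈ 87.014
Smallest integer k satisfying the bound: 88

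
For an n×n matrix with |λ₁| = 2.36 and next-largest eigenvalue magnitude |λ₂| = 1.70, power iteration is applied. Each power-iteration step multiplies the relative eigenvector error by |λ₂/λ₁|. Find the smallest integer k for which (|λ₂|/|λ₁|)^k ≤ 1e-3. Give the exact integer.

|λ₂/λ₁| = 1.70/2.36 = 0.72034
Need k ≥ ln(1e-3) / ln(0.72034) = -6.9078 / -0.3280 ≈ 21.058
Smallest integer k satisfying the bound: 22

22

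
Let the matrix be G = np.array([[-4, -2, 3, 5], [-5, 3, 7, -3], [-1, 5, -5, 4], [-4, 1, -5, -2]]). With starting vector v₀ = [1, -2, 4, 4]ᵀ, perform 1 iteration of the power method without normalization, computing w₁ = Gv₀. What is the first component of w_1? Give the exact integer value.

32

w1 = Gv₀ = ((-4)·1 + (-2)·(-2) + 3·4 + 5·4; (-5)·1 + 3·(-2) + 7·4 + (-3)·4; (-1)·1 + 5·(-2) + (-5)·4 + 4·4; (-4)·1 + 1·(-2) + (-5)·4 + (-2)·4) = (32, 5, -15, -34)
The requested component of w1 is 32.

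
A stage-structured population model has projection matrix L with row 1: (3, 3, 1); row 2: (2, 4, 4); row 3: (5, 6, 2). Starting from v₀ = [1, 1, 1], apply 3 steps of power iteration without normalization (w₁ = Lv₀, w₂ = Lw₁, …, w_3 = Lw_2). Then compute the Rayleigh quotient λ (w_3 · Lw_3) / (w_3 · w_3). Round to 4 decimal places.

w1 = Lv₀ = (7, 10, 13)
w2 = Lw1 = (64, 106, 121)
w3 = Lw2 = (631, 1036, 1198)
Lw3 = (6199, 10198, 11767)
w3·Lw3 = 631·6199 + 1036·10198 + 1198·11767 = 28573563; w3·w3 = 631·631 + 1036·1036 + 1198·1198 = 2906661
λ ≈ 28573563/2906661 = 9.8304

λ ≈ 9.8304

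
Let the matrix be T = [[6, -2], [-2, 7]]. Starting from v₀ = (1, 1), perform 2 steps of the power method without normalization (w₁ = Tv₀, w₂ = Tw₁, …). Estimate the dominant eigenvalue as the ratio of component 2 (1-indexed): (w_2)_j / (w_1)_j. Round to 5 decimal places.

w1 = Tv₀ = (4, 5)
w2 = Tw1 = (14, 27)
Ratio at component: 27 / 5 = 5.40000

λ ≈ 5.40000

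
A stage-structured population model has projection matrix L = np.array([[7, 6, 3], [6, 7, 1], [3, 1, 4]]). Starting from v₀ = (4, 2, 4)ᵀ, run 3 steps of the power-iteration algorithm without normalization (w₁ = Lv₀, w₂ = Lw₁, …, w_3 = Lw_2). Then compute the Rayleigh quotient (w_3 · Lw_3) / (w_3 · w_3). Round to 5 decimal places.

w1 = Lv₀ = (52, 42, 30)
w2 = Lw1 = (706, 636, 318)
w3 = Lw2 = (9712, 9006, 4026)
Lw3 = (134098, 125340, 54246)
w3·Lw3 = 9712·134098 + 9006·125340 + 4026·54246 = 2649566212; w3·w3 = 9712·9712 + 9006·9006 + 4026·4026 = 191639656
λ ≈ 2649566212/191639656 = 13.82577

13.82577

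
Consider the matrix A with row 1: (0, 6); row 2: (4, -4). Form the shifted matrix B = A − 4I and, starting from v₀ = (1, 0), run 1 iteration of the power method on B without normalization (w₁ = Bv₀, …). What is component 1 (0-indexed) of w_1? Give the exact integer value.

4

B = A − 4I has rows (-4, 6); (4, -8)
w1 = Bv₀ = ((-4)·1 + 6·0; 4·1 + (-8)·0) = (-4, 4)
Requested component of w1: 4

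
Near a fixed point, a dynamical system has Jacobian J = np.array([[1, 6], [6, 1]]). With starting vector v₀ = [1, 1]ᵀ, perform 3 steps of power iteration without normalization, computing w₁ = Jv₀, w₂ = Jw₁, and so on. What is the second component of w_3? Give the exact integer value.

343

w1 = Jv₀ = (1·1 + 6·1; 6·1 + 1·1) = (7, 7)
w2 = Jw1 = (1·7 + 6·7; 6·7 + 1·7) = (49, 49)
w3 = Jw2 = (343, 343)
The requested component of w3 is 343.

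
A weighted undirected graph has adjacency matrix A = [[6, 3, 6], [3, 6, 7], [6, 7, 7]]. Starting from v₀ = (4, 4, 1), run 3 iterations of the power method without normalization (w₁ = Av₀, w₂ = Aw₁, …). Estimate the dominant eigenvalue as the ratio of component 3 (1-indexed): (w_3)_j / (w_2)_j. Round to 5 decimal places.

w1 = Av₀ = (6·4 + 3·4 + 6·1; 3·4 + 6·4 + 7·1; 6·4 + 7·4 + 7·1) = (42, 43, 59)
w2 = Aw1 = (6·42 + 3·43 + 6·59; 3·42 + 6·43 + 7·59; 6·42 + 7·43 + 7·59) = (735, 797, 966)
w3 = Aw2 = (12597, 13749, 16751)
Ratio at component: 16751 / 966 = 17.34058

17.34058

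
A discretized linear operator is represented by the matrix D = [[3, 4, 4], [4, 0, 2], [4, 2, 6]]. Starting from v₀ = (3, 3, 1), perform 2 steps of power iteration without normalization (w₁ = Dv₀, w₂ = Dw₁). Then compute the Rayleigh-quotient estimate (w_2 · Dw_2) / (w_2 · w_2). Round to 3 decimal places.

λ ≈ 10.326

w1 = Dv₀ = (25, 14, 24)
w2 = Dw1 = (227, 148, 272)
Dw2 = (2361, 1452, 2836)
w2·Dw2 = 227·2361 + 148·1452 + 272·2836 = 1522235; w2·w2 = 227·227 + 148·148 + 272·272 = 147417
λ ≈ 1522235/147417 = 10.326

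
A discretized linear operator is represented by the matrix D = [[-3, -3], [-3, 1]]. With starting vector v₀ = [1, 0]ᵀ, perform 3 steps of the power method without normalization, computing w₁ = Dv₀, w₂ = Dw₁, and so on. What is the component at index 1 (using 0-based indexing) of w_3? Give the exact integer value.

-48

w1 = Dv₀ = ((-3)·1 + (-3)·0; (-3)·1 + 1·0) = (-3, -3)
w2 = Dw1 = ((-3)·(-3) + (-3)·(-3); (-3)·(-3) + 1·(-3)) = (18, 6)
w3 = Dw2 = (-72, -48)
The requested component of w3 is -48.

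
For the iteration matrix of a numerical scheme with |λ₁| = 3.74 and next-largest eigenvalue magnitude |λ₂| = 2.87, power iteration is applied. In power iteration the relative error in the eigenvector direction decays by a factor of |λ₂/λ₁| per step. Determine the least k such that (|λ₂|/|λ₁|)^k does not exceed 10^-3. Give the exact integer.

|λ₂/λ₁| = 2.87/3.74 = 0.76738
Need k ≥ ln(10^-3) / ln(0.76738) = -6.9078 / -0.2648 ≈ 26.089
Smallest integer k satisfying the bound: 27

27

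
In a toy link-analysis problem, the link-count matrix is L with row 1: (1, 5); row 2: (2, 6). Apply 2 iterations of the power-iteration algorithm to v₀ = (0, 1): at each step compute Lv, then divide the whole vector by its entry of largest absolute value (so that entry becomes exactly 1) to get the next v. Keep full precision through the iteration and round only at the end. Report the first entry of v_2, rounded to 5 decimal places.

0.76087

Lv0 = (5.000000, 6.000000); divide by 6.000000 → v1 = (0.833333, 1.000000)
Lv1 = (5.833333, 7.666667); divide by 7.666667 → v2 = (0.760870, 1.000000)
Requested entry of v2: 35/46 = 0.76087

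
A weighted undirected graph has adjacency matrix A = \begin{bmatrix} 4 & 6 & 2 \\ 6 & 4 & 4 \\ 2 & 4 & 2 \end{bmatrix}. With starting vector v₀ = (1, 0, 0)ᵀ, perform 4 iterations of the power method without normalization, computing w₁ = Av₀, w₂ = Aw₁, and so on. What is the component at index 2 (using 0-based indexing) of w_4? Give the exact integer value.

w1 = Av₀ = (4·1 + 6·0 + 2·0; 6·1 + 4·0 + 4·0; 2·1 + 4·0 + 2·0) = (4, 6, 2)
w2 = Aw1 = (4·4 + 6·6 + 2·2; 6·4 + 4·6 + 4·2; 2·4 + 4·6 + 2·2) = (56, 56, 36)
w3 = Aw2 = (632, 704, 408)
w4 = Aw3 = (7568, 8240, 4896)
The requested component of w4 is 4896.

4896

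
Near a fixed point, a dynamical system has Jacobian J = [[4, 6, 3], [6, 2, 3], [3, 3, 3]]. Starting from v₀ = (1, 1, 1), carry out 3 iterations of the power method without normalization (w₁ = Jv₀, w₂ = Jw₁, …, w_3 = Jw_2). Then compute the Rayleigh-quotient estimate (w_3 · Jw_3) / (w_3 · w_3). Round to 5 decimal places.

λ ≈ 11.25156

w1 = Jv₀ = (13, 11, 9)
w2 = Jw1 = (145, 127, 99)
w3 = Jw2 = (1639, 1421, 1113)
Jw3 = (18421, 16015, 12519)
w3·Jw3 = 1639·18421 + 1421·16015 + 1113·12519 = 66882981; w3·w3 = 1639·1639 + 1421·1421 + 1113·1113 = 5944331
λ ≈ 66882981/5944331 = 11.25156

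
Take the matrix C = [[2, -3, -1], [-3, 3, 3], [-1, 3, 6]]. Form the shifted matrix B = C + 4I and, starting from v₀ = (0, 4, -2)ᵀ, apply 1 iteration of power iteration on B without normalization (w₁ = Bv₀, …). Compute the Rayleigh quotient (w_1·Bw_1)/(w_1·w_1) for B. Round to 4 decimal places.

7.3025

B = C + 4I has rows (6, -3, -1); (-3, 7, 3); (-1, 3, 10)
w1 = Bv₀ = (6·0 + (-3)·4 + (-1)·(-2); (-3)·0 + 7·4 + 3·(-2); (-1)·0 + 3·4 + 10·(-2)) = (-10, 22, -8)
Bw1 = (-118, 160, -4)
w1·Bw1 = 4732; w1·w1 = 648; μ ≈ 4732/648 = 7.3025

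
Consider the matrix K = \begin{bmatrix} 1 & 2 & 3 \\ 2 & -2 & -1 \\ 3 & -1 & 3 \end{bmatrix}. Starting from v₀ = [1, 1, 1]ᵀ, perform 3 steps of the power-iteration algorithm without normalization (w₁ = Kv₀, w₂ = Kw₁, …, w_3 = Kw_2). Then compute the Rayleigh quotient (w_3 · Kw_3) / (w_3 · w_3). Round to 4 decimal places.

w1 = Kv₀ = (1·1 + 2·1 + 3·1; 2·1 + (-2)·1 + (-1)·1; 3·1 + (-1)·1 + 3·1) = (6, -1, 5)
w2 = Kw1 = (1·6 + 2·(-1) + 3·5; 2·6 + (-2)·(-1) + (-1)·5; 3·6 + (-1)·(-1) + 3·5) = (19, 9, 34)
w3 = Kw2 = (139, -14, 150)
Kw3 = (561, 156, 881)
w3·Kw3 = 139·561 + (-14)·156 + 150·881 = 207945; w3·w3 = 139·139 + (-14)·(-14) + 150·150 = 42017
λ ≈ 207945/42017 = 4.9491

λ ≈ 4.9491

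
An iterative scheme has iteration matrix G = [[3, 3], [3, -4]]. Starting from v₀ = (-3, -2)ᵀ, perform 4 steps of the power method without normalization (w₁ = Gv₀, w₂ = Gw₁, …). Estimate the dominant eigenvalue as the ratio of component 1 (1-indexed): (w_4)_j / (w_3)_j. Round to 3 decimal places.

w1 = Gv₀ = (-15, -1)
w2 = Gw1 = (-48, -41)
w3 = Gw2 = (-267, 20)
w4 = Gw3 = (-741, -881)
Ratio at component: -741 / -267 = 2.775

2.775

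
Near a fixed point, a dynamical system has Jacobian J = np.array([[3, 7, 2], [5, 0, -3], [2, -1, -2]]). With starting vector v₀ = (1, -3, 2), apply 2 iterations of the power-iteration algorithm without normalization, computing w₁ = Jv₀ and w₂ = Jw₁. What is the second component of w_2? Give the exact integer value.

w1 = Jv₀ = (3·1 + 7·(-3) + 2·2; 5·1 + 0·(-3) + (-3)·2; 2·1 + (-1)·(-3) + (-2)·2) = (-14, -1, 1)
w2 = Jw1 = (3·(-14) + 7·(-1) + 2·1; 5·(-14) + 0·(-1) + (-3)·1; 2·(-14) + (-1)·(-1) + (-2)·1) = (-47, -73, -29)
The requested component of w2 is -73.

-73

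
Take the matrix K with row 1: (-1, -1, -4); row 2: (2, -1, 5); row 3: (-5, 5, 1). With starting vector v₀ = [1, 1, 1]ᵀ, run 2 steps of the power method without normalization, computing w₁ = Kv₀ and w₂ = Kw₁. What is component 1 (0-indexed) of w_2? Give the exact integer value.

w1 = Kv₀ = ((-1)·1 + (-1)·1 + (-4)·1; 2·1 + (-1)·1 + 5·1; (-5)·1 + 5·1 + 1·1) = (-6, 6, 1)
w2 = Kw1 = ((-1)·(-6) + (-1)·6 + (-4)·1; 2·(-6) + (-1)·6 + 5·1; (-5)·(-6) + 5·6 + 1·1) = (-4, -13, 61)
The requested component of w2 is -13.

-13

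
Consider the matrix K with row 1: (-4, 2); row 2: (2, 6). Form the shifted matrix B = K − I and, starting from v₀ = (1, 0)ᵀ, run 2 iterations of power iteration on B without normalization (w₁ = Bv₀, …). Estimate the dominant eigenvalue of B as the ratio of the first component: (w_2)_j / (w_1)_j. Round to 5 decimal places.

μ ≈ -5.80000

B = K − I has rows (-5, 2); (2, 5)
w1 = Bv₀ = ((-5)·1 + 2·0; 2·1 + 5·0) = (-5, 2)
w2 = Bw1 = ((-5)·(-5) + 2·2; 2·(-5) + 5·2) = (29, 0)
Ratio: 29/-5 = -5.80000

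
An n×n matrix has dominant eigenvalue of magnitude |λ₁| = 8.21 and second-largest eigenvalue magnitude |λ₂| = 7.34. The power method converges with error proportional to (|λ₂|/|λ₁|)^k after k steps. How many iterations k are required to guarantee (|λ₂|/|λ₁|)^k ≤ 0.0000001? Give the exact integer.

144

|λ₂/λ₁| = 7.34/8.21 = 0.89403
Need k ≥ ln(0.0000001) / ln(0.89403) = -16.1181 / -0.1120 ≈ 143.893
Smallest integer k satisfying the bound: 144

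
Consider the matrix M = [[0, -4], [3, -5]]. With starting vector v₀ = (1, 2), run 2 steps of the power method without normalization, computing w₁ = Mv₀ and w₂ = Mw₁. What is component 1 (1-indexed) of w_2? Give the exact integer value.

w1 = Mv₀ = (0·1 + (-4)·2; 3·1 + (-5)·2) = (-8, -7)
w2 = Mw1 = (0·(-8) + (-4)·(-7); 3·(-8) + (-5)·(-7)) = (28, 11)
The requested component of w2 is 28.

28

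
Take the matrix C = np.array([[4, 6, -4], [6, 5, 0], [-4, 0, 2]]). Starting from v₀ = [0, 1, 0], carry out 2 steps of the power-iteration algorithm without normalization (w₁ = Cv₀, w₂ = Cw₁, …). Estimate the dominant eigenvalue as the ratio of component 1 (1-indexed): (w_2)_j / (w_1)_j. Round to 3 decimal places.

w1 = Cv₀ = (6, 5, 0)
w2 = Cw1 = (54, 61, -24)
Ratio at component: 54 / 6 = 9.000

λ ≈ 9.000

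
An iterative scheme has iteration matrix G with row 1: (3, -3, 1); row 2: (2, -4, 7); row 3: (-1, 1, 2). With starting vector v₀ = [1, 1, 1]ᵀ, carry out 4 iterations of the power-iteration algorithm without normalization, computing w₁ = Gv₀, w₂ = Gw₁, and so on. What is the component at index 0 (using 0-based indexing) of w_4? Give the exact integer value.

w1 = Gv₀ = (3·1 + (-3)·1 + 1·1; 2·1 + (-4)·1 + 7·1; (-1)·1 + 1·1 + 2·1) = (1, 5, 2)
w2 = Gw1 = (3·1 + (-3)·5 + 1·2; 2·1 + (-4)·5 + 7·2; (-1)·1 + 1·5 + 2·2) = (-10, -4, 8)
w3 = Gw2 = (-10, 52, 22)
w4 = Gw3 = (-164, -74, 106)
The requested component of w4 is -164.

-164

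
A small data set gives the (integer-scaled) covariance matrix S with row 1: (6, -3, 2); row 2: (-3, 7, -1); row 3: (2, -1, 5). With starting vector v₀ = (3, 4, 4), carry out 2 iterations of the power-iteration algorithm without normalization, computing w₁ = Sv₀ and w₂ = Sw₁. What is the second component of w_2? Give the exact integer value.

w1 = Sv₀ = (6·3 + (-3)·4 + 2·4; (-3)·3 + 7·4 + (-1)·4; 2·3 + (-1)·4 + 5·4) = (14, 15, 22)
w2 = Sw1 = (6·14 + (-3)·15 + 2·22; (-3)·14 + 7·15 + (-1)·22; 2·14 + (-1)·15 + 5·22) = (83, 41, 123)
The requested component of w2 is 41.

41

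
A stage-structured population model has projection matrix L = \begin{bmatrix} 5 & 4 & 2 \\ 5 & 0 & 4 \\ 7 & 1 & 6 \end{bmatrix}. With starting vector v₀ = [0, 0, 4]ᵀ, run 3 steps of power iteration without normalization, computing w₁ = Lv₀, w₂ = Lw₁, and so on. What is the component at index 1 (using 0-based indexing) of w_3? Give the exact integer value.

w1 = Lv₀ = (5·0 + 4·0 + 2·4; 5·0 + 0·0 + 4·4; 7·0 + 1·0 + 6·4) = (8, 16, 24)
w2 = Lw1 = (5·8 + 4·16 + 2·24; 5·8 + 0·16 + 4·24; 7·8 + 1·16 + 6·24) = (152, 136, 216)
w3 = Lw2 = (1736, 1624, 2496)
The requested component of w3 is 1624.

1624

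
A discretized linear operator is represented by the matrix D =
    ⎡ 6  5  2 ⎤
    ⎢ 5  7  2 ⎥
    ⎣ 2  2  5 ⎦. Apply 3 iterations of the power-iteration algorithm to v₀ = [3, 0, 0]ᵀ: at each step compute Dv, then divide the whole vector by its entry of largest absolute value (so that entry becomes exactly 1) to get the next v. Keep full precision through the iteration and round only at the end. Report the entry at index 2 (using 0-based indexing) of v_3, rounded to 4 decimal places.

Dv0 = (18.00000, 15.00000, 6.00000); divide by 18.00000 → v1 = (1.00000, 0.83333, 0.33333)
Dv1 = (10.83333, 11.50000, 5.33333); divide by 11.50000 → v2 = (0.94203, 1.00000, 0.46377)
Dv2 = (11.57971, 12.63768, 6.20290); divide by 12.63768 → v3 = (0.91628, 1.00000, 0.49083)
Requested entry of v3: 1284/2616 = 0.4908

0.4908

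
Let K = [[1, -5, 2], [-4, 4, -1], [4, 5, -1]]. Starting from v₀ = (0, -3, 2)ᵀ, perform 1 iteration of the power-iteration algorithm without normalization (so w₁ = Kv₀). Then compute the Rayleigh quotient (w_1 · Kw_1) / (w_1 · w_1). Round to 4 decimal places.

λ ≈ 2.6761

w1 = Kv₀ = (1·0 + (-5)·(-3) + 2·2; (-4)·0 + 4·(-3) + (-1)·2; 4·0 + 5·(-3) + (-1)·2) = (19, -14, -17)
Kw1 = (55, -115, 23)
w1·Kw1 = 19·55 + (-14)·(-115) + (-17)·23 = 2264; w1·w1 = 19·19 + (-14)·(-14) + (-17)·(-17) = 846
λ ≈ 2264/846 = 2.6761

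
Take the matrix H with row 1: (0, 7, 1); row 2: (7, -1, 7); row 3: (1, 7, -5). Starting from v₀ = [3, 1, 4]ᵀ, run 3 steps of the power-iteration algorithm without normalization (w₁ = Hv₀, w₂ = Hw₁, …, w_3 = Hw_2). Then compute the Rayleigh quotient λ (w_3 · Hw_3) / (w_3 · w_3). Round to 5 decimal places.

λ ≈ -5.91815

w1 = Hv₀ = (0·3 + 7·1 + 1·4; 7·3 + (-1)·1 + 7·4; 1·3 + 7·1 + (-5)·4) = (11, 48, -10)
w2 = Hw1 = (0·11 + 7·48 + 1·(-10); 7·11 + (-1)·48 + 7·(-10); 1·11 + 7·48 + (-5)·(-10)) = (326, -41, 397)
w3 = Hw2 = (110, 5102, -1946)
Hw3 = (33768, -17954, 45554)
w3·Hw3 = 110·33768 + 5102·(-17954) + (-1946)·45554 = -176534912; w3·w3 = 110·110 + 5102·5102 + (-1946)·(-1946) = 29829420
λ ≈ -176534912/29829420 = -5.91815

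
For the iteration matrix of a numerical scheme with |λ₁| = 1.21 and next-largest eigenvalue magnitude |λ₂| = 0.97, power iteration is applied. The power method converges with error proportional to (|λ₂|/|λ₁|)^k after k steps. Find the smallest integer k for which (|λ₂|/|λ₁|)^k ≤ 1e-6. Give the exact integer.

|λ₂/λ₁| = 0.97/1.21 = 0.80165
Need k ≥ ln(1e-6) / ln(0.80165) = -13.8155 / -0.2211 ≈ 62.491
Smallest integer k satisfying the bound: 63

63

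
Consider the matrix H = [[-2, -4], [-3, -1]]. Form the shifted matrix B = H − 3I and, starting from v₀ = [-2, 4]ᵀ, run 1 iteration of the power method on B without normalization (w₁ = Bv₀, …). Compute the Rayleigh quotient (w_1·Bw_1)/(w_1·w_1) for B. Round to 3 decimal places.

B = H − 3I has rows (-5, -4); (-3, -4)
w1 = Bv₀ = ((-5)·(-2) + (-4)·4; (-3)·(-2) + (-4)·4) = (-6, -10)
Bw1 = (70, 58)
w1·Bw1 = -1000; w1·w1 = 136; μ ≈ -1000/136 = -7.353

μ ≈ -7.353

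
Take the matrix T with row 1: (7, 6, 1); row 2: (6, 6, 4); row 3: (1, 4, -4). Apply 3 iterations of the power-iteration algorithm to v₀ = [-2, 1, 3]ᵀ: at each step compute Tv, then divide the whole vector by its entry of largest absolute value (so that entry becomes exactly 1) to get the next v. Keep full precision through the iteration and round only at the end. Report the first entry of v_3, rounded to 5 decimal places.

Tv0 = (-5.000000, 6.000000, -10.000000); divide by -10.000000 → v1 = (0.500000, -0.600000, 1.000000)
Tv1 = (0.900000, 3.400000, -5.900000); divide by -5.900000 → v2 = (-0.152542, -0.576271, 1.000000)
Tv2 = (-3.525424, -0.372881, -6.457627); divide by -6.457627 → v3 = (0.545932, 0.057743, 1.000000)
Requested entry of v3: -208/-381 = 0.54593

0.54593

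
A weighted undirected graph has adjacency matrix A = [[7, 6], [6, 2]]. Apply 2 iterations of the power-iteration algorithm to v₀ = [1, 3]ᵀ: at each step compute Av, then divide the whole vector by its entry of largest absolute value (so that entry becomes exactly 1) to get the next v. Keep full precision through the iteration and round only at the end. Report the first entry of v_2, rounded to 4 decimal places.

1.0000

Av0 = (25.00000, 12.00000); divide by 25.00000 → v1 = (1.00000, 0.48000)
Av1 = (9.88000, 6.96000); divide by 9.88000 → v2 = (1.00000, 0.70445)
Requested entry of v2: 247/247 = 1.0000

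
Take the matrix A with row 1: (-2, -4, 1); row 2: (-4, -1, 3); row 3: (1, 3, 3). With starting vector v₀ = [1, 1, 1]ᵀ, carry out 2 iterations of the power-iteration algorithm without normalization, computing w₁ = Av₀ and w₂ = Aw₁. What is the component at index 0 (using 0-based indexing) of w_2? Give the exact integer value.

25

w1 = Av₀ = ((-2)·1 + (-4)·1 + 1·1; (-4)·1 + (-1)·1 + 3·1; 1·1 + 3·1 + 3·1) = (-5, -2, 7)
w2 = Aw1 = ((-2)·(-5) + (-4)·(-2) + 1·7; (-4)·(-5) + (-1)·(-2) + 3·7; 1·(-5) + 3·(-2) + 3·7) = (25, 43, 10)
The requested component of w2 is 25.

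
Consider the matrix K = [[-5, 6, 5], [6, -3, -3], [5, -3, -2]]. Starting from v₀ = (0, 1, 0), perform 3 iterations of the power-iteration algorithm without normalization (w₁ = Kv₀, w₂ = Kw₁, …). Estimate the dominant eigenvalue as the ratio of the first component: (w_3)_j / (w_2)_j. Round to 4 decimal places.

w1 = Kv₀ = (6, -3, -3)
w2 = Kw1 = (-63, 54, 45)
w3 = Kw2 = (864, -675, -567)
Ratio at component: 864 / -63 = -13.7143

-13.7143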